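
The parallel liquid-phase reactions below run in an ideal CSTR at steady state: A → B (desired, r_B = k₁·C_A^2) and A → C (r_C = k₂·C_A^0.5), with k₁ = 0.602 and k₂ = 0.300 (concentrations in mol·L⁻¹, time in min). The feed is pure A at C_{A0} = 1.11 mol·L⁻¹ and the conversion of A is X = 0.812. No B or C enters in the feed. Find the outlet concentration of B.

0.145 mol·L⁻¹

Exit C_A = C_{A0}(1−X) = 1.11×0.188 = 0.2087 mol·L⁻¹.
A CSTR operates uniformly at the exit composition, giving r_B = 0.02622 and r_C = 0.1370 (each k·C_A^n at C_A = 0.2087).
Fraction of consumed A going to B: r_B/(r_B+r_C) = 0.1606.
C_B = 0.1606·C_{A0}·X = 0.1606×1.11×0.812 = 0.145 mol·L⁻¹.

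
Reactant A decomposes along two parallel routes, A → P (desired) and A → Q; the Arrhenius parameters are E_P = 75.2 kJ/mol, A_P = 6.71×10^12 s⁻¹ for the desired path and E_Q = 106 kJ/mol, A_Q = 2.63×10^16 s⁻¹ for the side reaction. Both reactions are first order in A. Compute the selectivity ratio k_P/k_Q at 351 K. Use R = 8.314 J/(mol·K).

9.78

With equal orders, S_{P/Q} = k_P/k_Q = (A_P/A_Q)·exp[(E_Q−E_P)/(RT)].
(E_Q−E_P)/(RT) = (106−75.2)×10³/(8.314×351) = 30800/2918 = 10.55.
k_P/k_Q = (6.71×10^12/2.63×10^16)·exp(10.55) = 2.551×10^-4 × 38346 = 9.78.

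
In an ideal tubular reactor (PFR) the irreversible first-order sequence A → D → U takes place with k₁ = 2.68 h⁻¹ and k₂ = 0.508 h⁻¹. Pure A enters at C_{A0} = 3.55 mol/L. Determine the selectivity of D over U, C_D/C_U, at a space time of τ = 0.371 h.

The intermediate concentration in a first-order A→B→C sequence is C_D = k₁C_{A0}(e^(−k₁τ) − e^(−k₂τ))/(k₂−k₁).
e^(−k₁τ) = e^(−2.68×0.371) = e^(−0.9943) = 0.3700; e^(−k₂τ) = e^(−0.1885) = 0.8282.
C_D = 2.68×3.55/(0.508−2.68) × (0.3700−0.8282) = (-4.380)×(-0.4582) = 2.007 mol/L.
C_A = C_{A0}e^(−k₁τ) = 1.313 mol/L, so C_U = C_{A0}−C_A−C_D = 0.2293 mol/L; C_D/C_U = 8.75.

8.75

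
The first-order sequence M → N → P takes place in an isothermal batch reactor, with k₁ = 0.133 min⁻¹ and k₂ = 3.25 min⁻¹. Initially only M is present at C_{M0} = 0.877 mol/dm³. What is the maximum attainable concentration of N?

Evaluating C_N at t_opt = ln(k₂/k₁)/(k₂−k₁) gives C_{N,max}/C_{M0} = (k₁/k₂)^[k₂/(k₂−k₁)].
= (0.133/3.25)^(3.25/(3.25−0.133)) = (0.04092)^(1.043) = 0.03571.
C_{N,max} = 0.03571×0.877 = 0.0313 mol/dm³.

0.0313 mol/dm³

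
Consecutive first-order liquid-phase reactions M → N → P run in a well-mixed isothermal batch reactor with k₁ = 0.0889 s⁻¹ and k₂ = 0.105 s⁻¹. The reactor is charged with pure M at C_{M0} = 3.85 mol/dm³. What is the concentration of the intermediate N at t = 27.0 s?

0.680 mol/dm³

Solving the coupled first-order balances gives C_N(t) = [k₁/(k₂−k₁)]·C_{M0}·(e^(−k₁t) − e^(−k₂t)).
e^(−k₁t) = e^(−0.0889×27.0) = e^(−2.400) = 0.09069; e^(−k₂t) = e^(−2.835) = 0.05872.
C_N = 0.0889×3.85/(0.105−0.0889) × (0.09069−0.05872) = 21.26×0.03197 = 0.6797 mol/dm³.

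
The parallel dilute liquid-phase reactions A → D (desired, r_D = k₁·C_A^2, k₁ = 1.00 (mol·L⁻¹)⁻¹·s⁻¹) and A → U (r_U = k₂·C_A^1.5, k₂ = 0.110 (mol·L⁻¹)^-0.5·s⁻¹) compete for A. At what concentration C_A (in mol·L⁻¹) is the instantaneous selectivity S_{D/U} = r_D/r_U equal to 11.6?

S_{D/U} = (k₁/k₂)·C_A^0.5 ⇒ C_A = (S·k₂/k₁)^(2).
= (11.6×0.110/1.00)^(2) = (1.276)^(2) = 1.63 mol·L⁻¹.

1.63 mol·L⁻¹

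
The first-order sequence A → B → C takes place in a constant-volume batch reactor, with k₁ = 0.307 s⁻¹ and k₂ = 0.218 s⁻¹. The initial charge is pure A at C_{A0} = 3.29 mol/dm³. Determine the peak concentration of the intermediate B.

For a first-order series the maximum intermediate yield is C_{B,max}/C_{A0} = (k₁/k₂)^[k₂/(k₂−k₁)].
= (0.307/0.218)^(0.218/(0.218−0.307)) = (1.408)^(-2.449) = 0.4323.
C_{B,max} = 0.4323×3.29 = 1.42 mol/dm³.

1.42 mol/dm³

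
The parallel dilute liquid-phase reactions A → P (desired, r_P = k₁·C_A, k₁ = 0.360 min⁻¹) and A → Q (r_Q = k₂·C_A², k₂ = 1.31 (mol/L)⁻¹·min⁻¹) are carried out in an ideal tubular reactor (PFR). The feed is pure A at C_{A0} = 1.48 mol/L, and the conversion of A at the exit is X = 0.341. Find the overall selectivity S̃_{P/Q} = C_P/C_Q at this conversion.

C_A = C_{A0}(1−X) = 0.9753 mol/L.
Along a PFR/batch, dC_P/dC_A = −r_P/(r_P+r_Q) = −k₁/(k₁+k₂·C_A).
Integrating from C_{A0} to C_A: C_P = (0.360/1.31)·ln[(0.360+1.31·1.48)/(0.360+1.31·0.975)] = 0.2748·ln(2.299/1.638) = 0.09319 mol/L.
C_Q = (C_{A0}−C_A)−C_P = 0.4115 mol/L; S̃_{P/Q} = 0.09319/0.4115 = 0.226.

0.226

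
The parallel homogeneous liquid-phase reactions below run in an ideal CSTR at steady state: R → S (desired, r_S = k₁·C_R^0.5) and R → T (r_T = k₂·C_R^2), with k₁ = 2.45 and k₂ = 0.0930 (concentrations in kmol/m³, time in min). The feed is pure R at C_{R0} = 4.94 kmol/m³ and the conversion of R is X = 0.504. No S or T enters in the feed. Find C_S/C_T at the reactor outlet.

6.87

Exit C_R = C_{R0}(1−X) = 4.94×0.496 = 2.450 kmol/m³.
In a CSTR the entire volume is at exit conditions, so r_S = 2.45×2.450^0.5 = 3.835 and r_T = 0.0930×2.450^2 = 0.5583.
Overall selectivity = C_S/C_T = r_Sτ/(r_Tτ) = r_S/r_T = 6.87.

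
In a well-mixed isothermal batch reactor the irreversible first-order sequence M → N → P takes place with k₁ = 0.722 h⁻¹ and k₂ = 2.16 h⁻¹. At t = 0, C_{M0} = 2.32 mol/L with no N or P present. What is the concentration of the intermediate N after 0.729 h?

Solving the coupled first-order balances gives C_N(t) = [k₁/(k₂−k₁)]·C_{M0}·(e^(−k₁t) − e^(−k₂t)).
e^(−k₁t) = e^(−0.722×0.729) = e^(−0.5263) = 0.5908; e^(−k₂t) = e^(−1.575) = 0.2071.
C_N = 0.722×2.32/(2.16−0.722) × (0.5908−0.2071) = 1.165×0.3837 = 0.4469 mol/L.

0.447 mol/L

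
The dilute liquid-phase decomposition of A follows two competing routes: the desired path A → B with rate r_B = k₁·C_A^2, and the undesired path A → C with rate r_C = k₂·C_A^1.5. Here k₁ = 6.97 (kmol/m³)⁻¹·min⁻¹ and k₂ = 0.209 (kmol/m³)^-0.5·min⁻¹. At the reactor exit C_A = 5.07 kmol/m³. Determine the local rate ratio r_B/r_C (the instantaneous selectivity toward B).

75.1

S_{B/C} = r_B/r_C = (k₁·C_A^2)/(k₂·C_A^1.5) = (k₁/k₂)·C_A^0.5.
= (6.97×5.070^2) / (0.209×5.070^1.5) = 179.2/2.386 = 75.1.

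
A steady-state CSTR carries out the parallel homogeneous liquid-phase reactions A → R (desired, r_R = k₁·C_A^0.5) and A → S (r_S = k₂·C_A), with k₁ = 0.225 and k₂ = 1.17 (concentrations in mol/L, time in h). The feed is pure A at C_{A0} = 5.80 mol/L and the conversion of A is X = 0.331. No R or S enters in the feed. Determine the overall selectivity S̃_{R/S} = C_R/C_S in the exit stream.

Exit C_A = C_{A0}(1−X) = 5.80×0.669 = 3.880 mol/L.
Rates in a CSTR are evaluated at the outlet concentration: r_R = 0.225×3.880^0.5 = 0.4432, r_S = 1.17×3.880 = 4.540.
Overall selectivity = C_R/C_S = r_Rτ/(r_Sτ) = r_R/r_S = 0.0976.

0.0976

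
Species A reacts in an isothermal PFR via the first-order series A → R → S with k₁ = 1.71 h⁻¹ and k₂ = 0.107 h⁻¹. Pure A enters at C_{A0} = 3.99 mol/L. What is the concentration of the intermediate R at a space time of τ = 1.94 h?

Solving the coupled first-order balances gives C_R(τ) = [k₁/(k₂−k₁)]·C_{A0}·(e^(−k₁τ) − e^(−k₂τ)).
e^(−k₁τ) = e^(−1.71×1.94) = e^(−3.317) = 0.03625; e^(−k₂τ) = e^(−0.2076) = 0.8125.
C_R = 1.71×3.99/(0.107−1.71) × (0.03625−0.8125) = (-4.256)×(-0.7763) = 3.304 mol/L.

3.30 mol/L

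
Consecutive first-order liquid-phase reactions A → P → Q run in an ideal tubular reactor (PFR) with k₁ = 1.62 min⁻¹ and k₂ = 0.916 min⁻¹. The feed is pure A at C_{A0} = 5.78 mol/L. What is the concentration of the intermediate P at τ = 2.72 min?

For first-order series with pure A initially, C_P(τ) = k₁C_{A0}/(k₂−k₁)·(e^(−k₁τ) − e^(−k₂τ)).
e^(−k₁τ) = e^(−1.62×2.72) = e^(−4.406) = 0.01220; e^(−k₂τ) = e^(−2.492) = 0.08278.
C_P = 1.62×5.78/(0.916−1.62) × (0.01220−0.08278) = (-13.30)×(-0.07059) = 0.9388 mol/L.

0.939 mol/L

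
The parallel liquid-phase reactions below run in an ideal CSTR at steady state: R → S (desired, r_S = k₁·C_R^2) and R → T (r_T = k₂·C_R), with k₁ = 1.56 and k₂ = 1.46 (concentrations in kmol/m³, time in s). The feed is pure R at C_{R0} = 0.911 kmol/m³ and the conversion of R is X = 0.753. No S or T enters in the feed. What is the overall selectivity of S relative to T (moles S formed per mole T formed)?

0.240

Exit C_R = C_{R0}(1−X) = 0.911×0.247 = 0.2250 kmol/m³.
Rates in a CSTR are evaluated at the outlet concentration: r_S = 1.56×0.2250^2 = 0.07899, r_T = 1.46×0.2250 = 0.3285.
Overall selectivity = C_S/C_T = r_Sτ/(r_Tτ) = r_S/r_T = 0.240.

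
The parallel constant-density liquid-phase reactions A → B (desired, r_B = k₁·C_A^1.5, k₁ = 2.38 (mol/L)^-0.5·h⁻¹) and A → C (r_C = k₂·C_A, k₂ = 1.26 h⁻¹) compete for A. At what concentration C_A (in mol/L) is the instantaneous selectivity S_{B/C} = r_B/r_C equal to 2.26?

S_{B/C} = (k₁/k₂)·C_A^0.5 ⇒ C_A = (S·k₂/k₁)^(2).
= (2.26×1.26/2.38)^(2) = (1.196)^(2) = 1.43 mol/L.

1.43 mol/L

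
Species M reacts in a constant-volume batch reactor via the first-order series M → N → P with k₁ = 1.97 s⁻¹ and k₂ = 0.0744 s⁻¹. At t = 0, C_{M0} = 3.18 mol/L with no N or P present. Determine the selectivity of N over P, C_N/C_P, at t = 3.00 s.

4.91

Solving the coupled first-order balances gives C_N(t) = [k₁/(k₂−k₁)]·C_{M0}·(e^(−k₁t) − e^(−k₂t)).
e^(−k₁t) = e^(−1.97×3.00) = e^(−5.910) = 0.002712; e^(−k₂t) = e^(−0.2232) = 0.8000.
C_N = 1.97×3.18/(0.0744−1.97) × (0.002712−0.8000) = (-3.305)×(-0.7972) = 2.635 mol/L.
C_M = C_{M0}e^(−k₁t) = 0.008625 mol/L, so C_P = C_{M0}−C_M−C_N = 0.5366 mol/L; C_N/C_P = 4.91.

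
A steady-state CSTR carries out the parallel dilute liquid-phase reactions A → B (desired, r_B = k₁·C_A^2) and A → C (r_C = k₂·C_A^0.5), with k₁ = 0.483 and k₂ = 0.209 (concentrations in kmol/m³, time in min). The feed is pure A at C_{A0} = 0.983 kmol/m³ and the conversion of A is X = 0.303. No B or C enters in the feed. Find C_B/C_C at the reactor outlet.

1.31

Exit C_A = C_{A0}(1−X) = 0.983×0.697 = 0.6852 kmol/m³.
In a CSTR the entire volume is at exit conditions, so r_B = 0.483×0.6852^2 = 0.2267 and r_C = 0.209×0.6852^0.5 = 0.1730.
Overall selectivity = C_B/C_C = r_Bτ/(r_Cτ) = r_B/r_C = 1.31.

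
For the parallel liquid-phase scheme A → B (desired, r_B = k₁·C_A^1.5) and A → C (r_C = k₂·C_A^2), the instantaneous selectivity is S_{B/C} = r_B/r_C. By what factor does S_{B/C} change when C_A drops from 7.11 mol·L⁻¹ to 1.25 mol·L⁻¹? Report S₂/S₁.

S_{B/C} = (k₁/k₂)·C_A^-0.5, so S₂/S₁ = (C_{A,2}/C_{A,1})^-0.5.
= (1.25/7.11)^(-0.5) = (0.1758)^(-0.5) = 2.38.

2.38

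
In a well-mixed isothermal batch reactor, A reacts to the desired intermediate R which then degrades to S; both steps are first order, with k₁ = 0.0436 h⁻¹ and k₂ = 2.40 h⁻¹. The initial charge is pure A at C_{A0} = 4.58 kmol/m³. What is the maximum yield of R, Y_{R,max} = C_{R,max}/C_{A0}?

0.0169

For a first-order series the maximum intermediate yield is C_{R,max}/C_{A0} = (k₁/k₂)^[k₂/(k₂−k₁)].
= (0.0436/2.40)^(2.40/(2.40−0.0436)) = (0.01817)^(1.019) = 0.01687.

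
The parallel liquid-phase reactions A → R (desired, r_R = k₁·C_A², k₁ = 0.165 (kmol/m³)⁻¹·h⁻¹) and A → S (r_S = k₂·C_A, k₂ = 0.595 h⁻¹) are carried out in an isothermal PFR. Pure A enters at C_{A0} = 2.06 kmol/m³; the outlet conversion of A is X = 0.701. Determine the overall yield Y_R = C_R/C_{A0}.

C_A = C_{A0}(1−X) = 0.6159 kmol/m³.
Along a PFR/batch, dC_S/dC_A = −r_S/(r_R+r_S) = −k₂/(k₂+k₁·C_A).
Integrating from C_{A0} to C_A: C_S = (0.595/0.165)·ln[(0.595+0.165·2.06)/(0.595+0.165·0.616)] = 3.606·ln(0.9349/0.6966) = 1.061 kmol/m³.
Then C_R = (C_{A0}−C_A) − C_S = 1.444 − 1.061 = 0.3832 kmol/m³.
Y_R = C_R/C_{A0} = 0.3832/2.06 = 0.186.

0.186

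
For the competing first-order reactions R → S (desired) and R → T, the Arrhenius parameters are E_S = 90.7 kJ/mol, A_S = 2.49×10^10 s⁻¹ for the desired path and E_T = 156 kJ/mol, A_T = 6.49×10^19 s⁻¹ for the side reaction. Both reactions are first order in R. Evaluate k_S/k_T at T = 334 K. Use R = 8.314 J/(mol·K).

6.26

Since both paths have the same order in R, the concentration cancels and S_{S/T} = k_S/k_T = (A_S/A_T)·exp[(E_T−E_S)/(RT)].
(E_T−E_S)/(RT) = (156−90.7)×10³/(8.314×334) = 65300/2777 = 23.52.
k_S/k_T = (2.49×10^10/6.49×10^19)·exp(23.52) = 3.837×10^-10 × 1.632×10^10 = 6.26.
Since E_S < E_T, lowering the temperature improves selectivity toward S.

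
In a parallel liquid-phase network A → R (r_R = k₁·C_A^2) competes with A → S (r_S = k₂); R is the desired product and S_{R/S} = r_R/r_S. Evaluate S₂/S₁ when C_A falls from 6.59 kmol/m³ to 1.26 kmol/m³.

S_{R/S} = (k₁/k₂)·C_A^2, so S₂/S₁ = (C_{A,2}/C_{A,1})^2.
= (1.26/6.59)^2 = (0.1912)^2 = 0.0366.

0.0366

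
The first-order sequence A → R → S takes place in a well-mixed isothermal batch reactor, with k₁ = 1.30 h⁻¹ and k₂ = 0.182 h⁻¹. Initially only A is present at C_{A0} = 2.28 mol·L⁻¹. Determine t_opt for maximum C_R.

1.76 h

For first-order series the maximum of C_R occurs at t_opt = ln(k₂/k₁)/(k₂−k₁).
= ln(0.182/1.30)/(0.182−1.30) = ln(0.1400)/-1.118 = -1.966/-1.118 = 1.76 h.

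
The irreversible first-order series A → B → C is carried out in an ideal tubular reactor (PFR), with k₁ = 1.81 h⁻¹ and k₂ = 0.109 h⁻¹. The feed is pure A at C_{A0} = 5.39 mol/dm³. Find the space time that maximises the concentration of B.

The intermediate peaks when r₁ = r₂, i.e. k₁e^(−k₁τ) = k₂e^(−k₂τ), giving τ_opt = ln(k₂/k₁)/(k₂−k₁).
= ln(0.109/1.81)/(0.109−1.81) = ln(0.06022)/-1.701 = -2.810/-1.701 = 1.65 h.

1.65 h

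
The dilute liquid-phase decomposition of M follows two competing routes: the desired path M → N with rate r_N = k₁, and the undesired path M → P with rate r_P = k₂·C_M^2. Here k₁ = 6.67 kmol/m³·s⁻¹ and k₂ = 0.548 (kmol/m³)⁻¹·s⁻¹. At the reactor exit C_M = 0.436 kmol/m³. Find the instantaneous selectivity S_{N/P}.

64.0

S_{N/P} = r_N/r_P = (k₁)/(k₂·C_M^2) = (k₁/k₂)·C_M^-2.
= (6.67) / (0.548×0.4360^2) = 6.670/0.1042 = 64.0.
The undesired path is higher order in M, so low C_M (CSTR or dilute feed) favours N.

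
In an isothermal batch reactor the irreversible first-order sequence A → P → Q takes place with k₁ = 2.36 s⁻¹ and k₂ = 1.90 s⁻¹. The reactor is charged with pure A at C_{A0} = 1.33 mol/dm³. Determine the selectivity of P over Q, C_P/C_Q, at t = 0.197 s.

4.62

The intermediate concentration in a first-order A→B→C sequence is C_P = k₁C_{A0}(e^(−k₁t) − e^(−k₂t))/(k₂−k₁).
e^(−k₁t) = e^(−2.36×0.197) = e^(−0.4649) = 0.6282; e^(−k₂t) = e^(−0.3743) = 0.6878.
C_P = 2.36×1.33/(1.90−2.36) × (0.6282−0.6878) = (-6.823)×(-0.05959) = 0.4066 mol/dm³.
C_A = C_{A0}e^(−k₁t) = 0.8355 mol/dm³, so C_Q = C_{A0}−C_A−C_P = 0.08794 mol/dm³; C_P/C_Q = 4.62.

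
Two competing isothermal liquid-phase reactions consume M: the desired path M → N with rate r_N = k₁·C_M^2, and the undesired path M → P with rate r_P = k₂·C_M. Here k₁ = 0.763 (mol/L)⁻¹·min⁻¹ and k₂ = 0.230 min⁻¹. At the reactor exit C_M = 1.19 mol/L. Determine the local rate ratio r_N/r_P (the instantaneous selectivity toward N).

S_{N/P} = r_N/r_P = (k₁·C_M^2)/(k₂·C_M) = (k₁/k₂)·C_M.
= (0.763×1.190^2) / (0.230×1.190) = 1.080/0.2737 = 3.95.
Since the desired path is higher order in M, keeping C_M high (PFR or concentrated feed) favours N.

3.95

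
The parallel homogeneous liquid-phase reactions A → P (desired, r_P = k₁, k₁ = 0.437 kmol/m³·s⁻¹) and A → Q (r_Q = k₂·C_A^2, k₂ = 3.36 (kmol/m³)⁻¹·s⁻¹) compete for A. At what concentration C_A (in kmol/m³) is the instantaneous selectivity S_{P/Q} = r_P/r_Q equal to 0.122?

1.03 kmol/m³

S_{P/Q} = (k₁/k₂)·C_A^-2 ⇒ C_A = (S·k₂/k₁)^(-0.5).
= (0.122×3.36/0.437)^(-0.5) = (0.9380)^(-0.5) = 1.03 kmol/m³.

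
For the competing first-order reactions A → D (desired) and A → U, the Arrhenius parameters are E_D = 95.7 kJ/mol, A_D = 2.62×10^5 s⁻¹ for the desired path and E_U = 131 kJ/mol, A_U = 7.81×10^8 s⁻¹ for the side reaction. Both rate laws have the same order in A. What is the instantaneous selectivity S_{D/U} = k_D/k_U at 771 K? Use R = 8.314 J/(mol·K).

0.0827

Since both paths have the same order in A, the concentration cancels and S_{D/U} = k_D/k_U = (A_D/A_U)·exp[(E_U−E_D)/(RT)].
(E_U−E_D)/(RT) = (131−95.7)×10³/(8.314×771) = 35300/6410 = 5.507.
k_D/k_U = (2.62×10^5/7.81×10^8)·exp(5.507) = 3.355×10^-4 × 246.4 = 0.0827.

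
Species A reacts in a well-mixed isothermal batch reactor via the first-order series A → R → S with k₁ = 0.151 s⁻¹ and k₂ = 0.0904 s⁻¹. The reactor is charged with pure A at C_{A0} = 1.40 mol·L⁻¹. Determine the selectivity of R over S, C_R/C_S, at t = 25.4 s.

The intermediate concentration in a first-order A→B→C sequence is C_R = k₁C_{A0}(e^(−k₁t) − e^(−k₂t))/(k₂−k₁).
e^(−k₁t) = e^(−0.151×25.4) = e^(−3.835) = 0.02159; e^(−k₂t) = e^(−2.296) = 0.1006.
C_R = 0.151×1.40/(0.0904−0.151) × (0.02159−0.1006) = (-3.488)×(-0.07905) = 0.2758 mol·L⁻¹.
C_A = C_{A0}e^(−k₁t) = 0.03023 mol·L⁻¹, so C_S = C_{A0}−C_A−C_R = 1.094 mol·L⁻¹; C_R/C_S = 0.252.

0.252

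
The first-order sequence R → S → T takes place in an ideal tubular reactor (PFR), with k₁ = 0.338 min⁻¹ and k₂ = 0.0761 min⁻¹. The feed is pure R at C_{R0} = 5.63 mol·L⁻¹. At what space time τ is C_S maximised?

5.69 min

For first-order series the maximum of C_S occurs at τ_opt = ln(k₂/k₁)/(k₂−k₁).
= ln(0.0761/0.338)/(0.0761−0.338) = ln(0.2251)/-0.2619 = -1.491/-0.2619 = 5.69 min.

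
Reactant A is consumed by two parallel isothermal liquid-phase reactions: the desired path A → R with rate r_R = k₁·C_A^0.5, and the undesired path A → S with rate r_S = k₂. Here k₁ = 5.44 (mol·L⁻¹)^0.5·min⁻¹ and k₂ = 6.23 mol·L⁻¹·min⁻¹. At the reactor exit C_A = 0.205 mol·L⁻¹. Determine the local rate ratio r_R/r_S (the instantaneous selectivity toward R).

0.395

S_{R/S} = r_R/r_S = (k₁·C_A^0.5)/(k₂) = (k₁/k₂)·C_A^0.5.
= (5.44×0.2050^0.5) / (6.23) = 2.463/6.230 = 0.395.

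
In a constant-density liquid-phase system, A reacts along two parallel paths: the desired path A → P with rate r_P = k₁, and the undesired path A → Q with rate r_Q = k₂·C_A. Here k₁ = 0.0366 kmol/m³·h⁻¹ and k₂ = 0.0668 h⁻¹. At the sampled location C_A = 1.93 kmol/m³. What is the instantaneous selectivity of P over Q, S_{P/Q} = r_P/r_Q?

S_{P/Q} = r_P/r_Q = (k₁)/(k₂·C_A) = (k₁/k₂)·C_A⁻¹.
= (0.0366) / (0.0668×1.930) = 0.03660/0.1289 = 0.284.
The undesired path is higher order in A, so low C_A (CSTR or dilute feed) favours P.

0.284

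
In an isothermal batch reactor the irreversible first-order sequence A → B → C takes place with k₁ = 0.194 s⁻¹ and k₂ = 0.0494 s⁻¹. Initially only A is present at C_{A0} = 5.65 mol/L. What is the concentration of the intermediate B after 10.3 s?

3.53 mol/L

The intermediate concentration in a first-order A→B→C sequence is C_B = k₁C_{A0}(e^(−k₁t) − e^(−k₂t))/(k₂−k₁).
e^(−k₁t) = e^(−0.194×10.3) = e^(−1.998) = 0.1356; e^(−k₂t) = e^(−0.5088) = 0.6012.
C_B = 0.194×5.65/(0.0494−0.194) × (0.1356−0.6012) = (-7.580)×(-0.4656) = 3.530 mol/L.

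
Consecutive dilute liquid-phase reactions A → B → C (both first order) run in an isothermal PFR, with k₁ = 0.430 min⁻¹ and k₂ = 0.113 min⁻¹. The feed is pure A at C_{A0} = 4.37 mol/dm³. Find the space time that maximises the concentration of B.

4.22 min

The intermediate peaks when r₁ = r₂, i.e. k₁e^(−k₁τ) = k₂e^(−k₂τ), giving τ_opt = ln(k₂/k₁)/(k₂−k₁).
= ln(0.113/0.430)/(0.113−0.430) = ln(0.2628)/-0.3170 = -1.336/-0.3170 = 4.22 min.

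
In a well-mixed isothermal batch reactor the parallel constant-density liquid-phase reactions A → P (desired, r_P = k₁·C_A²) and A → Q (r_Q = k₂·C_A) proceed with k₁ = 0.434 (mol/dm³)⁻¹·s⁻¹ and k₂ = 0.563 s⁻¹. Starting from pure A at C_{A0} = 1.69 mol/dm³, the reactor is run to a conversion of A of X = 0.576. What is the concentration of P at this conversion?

0.462 mol/dm³

C_A = C_{A0}(1−X) = 0.7166 mol/dm³.
Along a PFR/batch, dC_Q/dC_A = −r_Q/(r_P+r_Q) = −k₂/(k₂+k₁·C_A).
Integrating from C_{A0} to C_A: C_Q = (0.563/0.434)·ln[(0.563+0.434·1.69)/(0.563+0.434·0.717)] = 1.297·ln(1.296/0.8740) = 0.5115 mol/dm³.
Then C_P = (C_{A0}−C_A) − C_Q = 0.9734 − 0.5115 = 0.4619 mol/dm³.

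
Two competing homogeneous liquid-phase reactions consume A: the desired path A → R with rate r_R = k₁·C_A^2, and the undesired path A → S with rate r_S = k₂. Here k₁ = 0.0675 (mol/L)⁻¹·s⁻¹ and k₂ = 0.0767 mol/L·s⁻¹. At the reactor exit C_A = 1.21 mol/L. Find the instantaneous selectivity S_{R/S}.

1.29

S_{R/S} = r_R/r_S = (k₁·C_A^2)/(k₂) = (k₁/k₂)·C_A^2.
= (0.0675×1.210^2) / (0.0767) = 0.09883/0.07670 = 1.29.
Since the desired path is higher order in A, keeping C_A high (PFR or concentrated feed) favours R.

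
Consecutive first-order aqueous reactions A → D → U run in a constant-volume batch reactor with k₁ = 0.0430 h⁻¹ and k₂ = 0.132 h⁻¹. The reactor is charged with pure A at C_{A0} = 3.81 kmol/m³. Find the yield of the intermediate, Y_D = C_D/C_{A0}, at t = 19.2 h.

0.173

For first-order series with pure A initially, C_D(t) = k₁C_{A0}/(k₂−k₁)·(e^(−k₁t) − e^(−k₂t)).
e^(−k₁t) = e^(−0.0430×19.2) = e^(−0.8256) = 0.4380; e^(−k₂t) = e^(−2.534) = 0.07931.
C_D = 0.0430×3.81/(0.132−0.0430) × (0.4380−0.07931) = 1.841×0.3587 = 0.6602 kmol/m³.
Y_D = C_D/C_{A0} = 0.6602/3.81 = 0.173.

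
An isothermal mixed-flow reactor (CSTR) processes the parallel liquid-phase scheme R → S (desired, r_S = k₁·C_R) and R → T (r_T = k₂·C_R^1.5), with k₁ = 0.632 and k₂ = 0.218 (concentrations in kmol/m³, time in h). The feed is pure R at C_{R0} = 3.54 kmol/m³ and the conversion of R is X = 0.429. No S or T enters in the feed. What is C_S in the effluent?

1.02 kmol/m³

Exit C_R = C_{R0}(1−X) = 3.54×0.571 = 2.021 kmol/m³.
A CSTR operates uniformly at the exit composition, giving r_S = 1.277 and r_T = 0.6265 (each k·C_R^n at C_R = 2.021).
Fraction of consumed R going to S: r_S/(r_S+r_T) = 0.6710.
C_S = 0.6710·C_{R0}·X = 0.6710×3.54×0.429 = 1.02 kmol/m³.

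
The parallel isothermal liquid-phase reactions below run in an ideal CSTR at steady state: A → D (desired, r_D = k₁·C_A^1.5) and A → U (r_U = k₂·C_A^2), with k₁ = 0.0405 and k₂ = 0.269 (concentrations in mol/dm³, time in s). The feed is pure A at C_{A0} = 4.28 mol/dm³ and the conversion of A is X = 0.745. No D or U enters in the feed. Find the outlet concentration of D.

0.402 mol/dm³

Exit C_A = C_{A0}(1−X) = 4.28×0.255 = 1.091 mol/dm³.
Rates in a CSTR are evaluated at the outlet concentration: r_D = 0.0405×1.091^1.5 = 0.04618, r_U = 0.269×1.091^2 = 0.3204.
Fraction of consumed A going to D: r_D/(r_D+r_U) = 0.1260.
C_D = 0.1260·C_{A0}·X = 0.1260×4.28×0.745 = 0.402 mol/dm³.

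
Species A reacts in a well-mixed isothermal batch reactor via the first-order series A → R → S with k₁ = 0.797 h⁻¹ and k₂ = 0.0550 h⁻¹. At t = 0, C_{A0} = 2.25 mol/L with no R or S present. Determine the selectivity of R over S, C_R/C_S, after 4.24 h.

The intermediate concentration in a first-order A→B→C sequence is C_R = k₁C_{A0}(e^(−k₁t) − e^(−k₂t))/(k₂−k₁).
e^(−k₁t) = e^(−0.797×4.24) = e^(−3.379) = 0.03407; e^(−k₂t) = e^(−0.2332) = 0.7920.
C_R = 0.797×2.25/(0.0550−0.797) × (0.03407−0.7920) = (-2.417)×(-0.7579) = 1.832 mol/L.
C_A = C_{A0}e^(−k₁t) = 0.07666 mol/L, so C_S = C_{A0}−C_A−C_R = 0.3416 mol/L; C_R/C_S = 5.36.

5.36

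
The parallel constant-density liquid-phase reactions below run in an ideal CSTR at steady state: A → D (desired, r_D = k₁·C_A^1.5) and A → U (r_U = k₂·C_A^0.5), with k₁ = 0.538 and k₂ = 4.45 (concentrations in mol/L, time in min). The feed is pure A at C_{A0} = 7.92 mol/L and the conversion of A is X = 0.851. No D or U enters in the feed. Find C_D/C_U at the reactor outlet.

Exit C_A = C_{A0}(1−X) = 7.92×0.149 = 1.180 mol/L.
Rates in a CSTR are evaluated at the outlet concentration: r_D = 0.538×1.180^1.5 = 0.6897, r_U = 4.45×1.180^0.5 = 4.834.
Overall selectivity = C_D/C_U = r_Dτ/(r_Uτ) = r_D/r_U = 0.143.

0.143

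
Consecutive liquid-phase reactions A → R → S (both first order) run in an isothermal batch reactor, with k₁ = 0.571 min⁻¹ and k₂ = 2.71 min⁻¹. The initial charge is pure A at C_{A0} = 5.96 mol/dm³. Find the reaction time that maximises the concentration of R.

0.728 min

For first-order series the maximum of C_R occurs at t_opt = ln(k₂/k₁)/(k₂−k₁).
= ln(2.71/0.571)/(2.71−0.571) = ln(4.746)/2.139 = 1.557/2.139 = 0.728 min.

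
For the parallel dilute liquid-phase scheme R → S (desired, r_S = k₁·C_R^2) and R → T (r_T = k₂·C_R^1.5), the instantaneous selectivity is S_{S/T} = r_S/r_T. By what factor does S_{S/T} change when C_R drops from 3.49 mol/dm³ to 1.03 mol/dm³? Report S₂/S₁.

0.543

S_{S/T} = (k₁/k₂)·C_R^0.5, so S₂/S₁ = (C_{R,2}/C_{R,1})^0.5.
= (1.03/3.49)^0.5 = (0.2951)^0.5 = 0.543.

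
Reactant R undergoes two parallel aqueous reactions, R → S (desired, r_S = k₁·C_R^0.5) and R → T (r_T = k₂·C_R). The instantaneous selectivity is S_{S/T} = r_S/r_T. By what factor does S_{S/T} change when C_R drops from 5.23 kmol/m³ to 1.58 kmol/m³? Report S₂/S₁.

1.82

S_{S/T} = (k₁/k₂)·C_R^-0.5, so S₂/S₁ = (C_{R,2}/C_{R,1})^-0.5.
= (1.58/5.23)^(-0.5) = (0.3021)^(-0.5) = 1.82.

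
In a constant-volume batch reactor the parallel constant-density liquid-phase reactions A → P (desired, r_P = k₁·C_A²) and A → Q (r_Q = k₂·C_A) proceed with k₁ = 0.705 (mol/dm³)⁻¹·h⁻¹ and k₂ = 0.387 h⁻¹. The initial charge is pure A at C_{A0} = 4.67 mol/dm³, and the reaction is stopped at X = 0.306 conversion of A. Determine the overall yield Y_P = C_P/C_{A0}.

C_A = C_{A0}(1−X) = 3.241 mol/dm³.
Along a PFR/batch, dC_Q/dC_A = −r_Q/(r_P+r_Q) = −k₂/(k₂+k₁·C_A).
Integrating from C_{A0} to C_A: C_Q = (0.387/0.705)·ln[(0.387+0.705·4.67)/(0.387+0.705·3.24)] = 0.5489·ln(3.679/2.672) = 0.1756 mol/dm³.
Then C_P = (C_{A0}−C_A) − C_Q = 1.429 − 0.1756 = 1.253 mol/dm³.
Y_P = C_P/C_{A0} = 1.253/4.67 = 0.268.

0.268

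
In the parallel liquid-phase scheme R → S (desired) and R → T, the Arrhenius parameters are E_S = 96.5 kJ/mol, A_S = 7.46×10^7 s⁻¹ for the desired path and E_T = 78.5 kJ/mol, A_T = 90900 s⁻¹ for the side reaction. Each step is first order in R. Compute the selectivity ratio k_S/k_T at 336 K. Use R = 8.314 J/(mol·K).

Since both paths have the same order in R, the concentration cancels and S_{S/T} = k_S/k_T = (A_S/A_T)·exp[(E_T−E_S)/(RT)].
(E_T−E_S)/(RT) = (78.5−96.5)×10³/(8.314×336) = -18000/2794 = -6.444.
k_S/k_T = (7.46×10^7/90900)·exp(-6.444) = 820.7 × 0.001591 = 1.31.
Since E_S > E_T, raising the temperature improves selectivity toward S.

1.31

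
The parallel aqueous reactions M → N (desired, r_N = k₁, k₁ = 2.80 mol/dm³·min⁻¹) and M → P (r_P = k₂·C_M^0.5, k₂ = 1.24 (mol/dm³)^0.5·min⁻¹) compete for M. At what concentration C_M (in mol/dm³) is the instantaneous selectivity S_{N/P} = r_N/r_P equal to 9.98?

0.0512 mol/dm³

S_{N/P} = (k₁/k₂)·C_M^-0.5 ⇒ C_M = (S·k₂/k₁)^(-2).
= (9.98×1.24/2.80)^(-2) = (4.420)^(-2) = 0.0512 mol/dm³.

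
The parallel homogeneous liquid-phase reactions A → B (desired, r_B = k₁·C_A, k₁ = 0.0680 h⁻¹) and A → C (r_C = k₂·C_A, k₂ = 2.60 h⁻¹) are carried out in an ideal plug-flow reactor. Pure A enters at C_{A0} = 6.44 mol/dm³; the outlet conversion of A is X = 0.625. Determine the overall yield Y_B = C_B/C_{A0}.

0.0159

C_A = C_{A0}(1−X) = 2.415 mol/dm³.
Both paths are first order in A, so the instantaneous fraction to B is constant: dC_B/d(−C_A) = k₁/(k₁+k₂) = 0.02549.
C_B = 0.02549·(C_{A0}−C_A) = 0.02549×4.025 = 0.103 mol/dm³.
Y_B = C_B/C_{A0} = 0.1026/6.44 = 0.0159.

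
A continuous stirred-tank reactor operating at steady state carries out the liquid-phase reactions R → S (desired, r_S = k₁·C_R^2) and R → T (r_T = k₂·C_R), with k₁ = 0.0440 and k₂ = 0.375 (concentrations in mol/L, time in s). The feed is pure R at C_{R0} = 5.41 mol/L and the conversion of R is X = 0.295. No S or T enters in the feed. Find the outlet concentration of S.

Exit C_R = C_{R0}(1−X) = 5.41×0.705 = 3.814 mol/L.
A CSTR operates uniformly at the exit composition, giving r_S = 0.6401 and r_T = 1.430 (each k·C_R^n at C_R = 3.814).
Fraction of consumed R going to S: r_S/(r_S+r_T) = 0.3092.
C_S = 0.3092·C_{R0}·X = 0.3092×5.41×0.295 = 0.493 mol/L.

0.493 mol/L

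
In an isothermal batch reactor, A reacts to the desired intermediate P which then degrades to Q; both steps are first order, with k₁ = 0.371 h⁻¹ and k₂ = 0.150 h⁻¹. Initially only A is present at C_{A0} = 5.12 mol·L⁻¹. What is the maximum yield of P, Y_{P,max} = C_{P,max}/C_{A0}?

Evaluating C_P at t_opt = ln(k₂/k₁)/(k₂−k₁) gives C_{P,max}/C_{A0} = (k₁/k₂)^[k₂/(k₂−k₁)].
= (0.371/0.150)^(0.150/(0.150−0.371)) = (2.473)^(-0.6787) = 0.5408.

0.541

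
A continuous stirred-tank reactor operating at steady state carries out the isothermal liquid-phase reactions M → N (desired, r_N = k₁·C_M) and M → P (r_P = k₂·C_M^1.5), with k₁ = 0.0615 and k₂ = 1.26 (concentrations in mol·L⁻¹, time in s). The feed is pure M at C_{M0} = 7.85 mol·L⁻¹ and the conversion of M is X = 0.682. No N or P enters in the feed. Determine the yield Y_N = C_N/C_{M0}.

0.0204

Exit C_M = C_{M0}(1−X) = 7.85×0.318 = 2.496 mol·L⁻¹.
In a CSTR the entire volume is at exit conditions, so r_N = 0.0615×2.496 = 0.1535 and r_P = 1.26×2.496^1.5 = 4.970.
Fraction of consumed M going to N: r_N/(r_N+r_P) = 0.02997.
C_N = 0.02997·C_{M0}·X = 0.02997×7.85×0.682 = 0.160 mol·L⁻¹; Y_N = C_N/C_{M0} = 0.0204.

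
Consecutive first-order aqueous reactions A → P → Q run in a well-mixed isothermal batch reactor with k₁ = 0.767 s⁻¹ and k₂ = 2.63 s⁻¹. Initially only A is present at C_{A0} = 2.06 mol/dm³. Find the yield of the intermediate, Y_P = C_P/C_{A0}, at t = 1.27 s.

Solving the coupled first-order balances gives C_P(t) = [k₁/(k₂−k₁)]·C_{A0}·(e^(−k₁t) − e^(−k₂t)).
e^(−k₁t) = e^(−0.767×1.27) = e^(−0.9741) = 0.3775; e^(−k₂t) = e^(−3.340) = 0.03543.
C_P = 0.767×2.06/(2.63−0.767) × (0.3775−0.03543) = 0.8481×0.3421 = 0.2901 mol/dm³.
Y_P = C_P/C_{A0} = 0.2901/2.06 = 0.141.

0.141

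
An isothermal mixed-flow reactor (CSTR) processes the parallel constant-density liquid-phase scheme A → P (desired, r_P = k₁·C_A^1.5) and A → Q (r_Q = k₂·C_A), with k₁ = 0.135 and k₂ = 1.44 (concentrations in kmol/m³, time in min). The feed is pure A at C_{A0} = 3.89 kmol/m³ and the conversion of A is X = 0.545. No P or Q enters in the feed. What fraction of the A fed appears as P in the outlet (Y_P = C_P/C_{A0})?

Exit C_A = C_{A0}(1−X) = 3.89×0.455 = 1.770 kmol/m³.
In a CSTR the entire volume is at exit conditions, so r_P = 0.135×1.770^1.5 = 0.3179 and r_Q = 1.44×1.770 = 2.549.
Fraction of consumed A going to P: r_P/(r_P+r_Q) = 0.1109.
C_P = 0.1109·C_{A0}·X = 0.1109×3.89×0.545 = 0.235 kmol/m³; Y_P = C_P/C_{A0} = 0.0604.

0.0604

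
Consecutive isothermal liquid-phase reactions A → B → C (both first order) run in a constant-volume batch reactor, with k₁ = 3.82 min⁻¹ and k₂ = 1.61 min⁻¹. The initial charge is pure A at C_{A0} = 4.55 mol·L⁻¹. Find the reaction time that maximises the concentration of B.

0.391 min

Setting dC_B/dt = 0 gives t_opt = ln(k₂/k₁)/(k₂−k₁).
= ln(1.61/3.82)/(1.61−3.82) = ln(0.4215)/-2.210 = -0.8640/-2.210 = 0.391 min.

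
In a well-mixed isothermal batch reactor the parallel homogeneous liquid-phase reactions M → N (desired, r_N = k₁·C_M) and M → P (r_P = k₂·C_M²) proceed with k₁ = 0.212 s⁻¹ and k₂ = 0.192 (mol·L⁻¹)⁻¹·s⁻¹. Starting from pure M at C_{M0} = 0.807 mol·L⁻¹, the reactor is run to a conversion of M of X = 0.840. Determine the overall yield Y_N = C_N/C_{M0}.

0.599

C_M = C_{M0}(1−X) = 0.1291 mol·L⁻¹.
Along a PFR/batch, dC_N/dC_M = −r_N/(r_N+r_P) = −k₁/(k₁+k₂·C_M).
Integrating from C_{M0} to C_M: C_N = (0.212/0.192)·ln[(0.212+0.192·0.807)/(0.212+0.192·0.129)] = 1.104·ln(0.3669/0.2368) = 0.4837 mol·L⁻¹.
Y_N = C_N/C_{M0} = 0.4837/0.807 = 0.599.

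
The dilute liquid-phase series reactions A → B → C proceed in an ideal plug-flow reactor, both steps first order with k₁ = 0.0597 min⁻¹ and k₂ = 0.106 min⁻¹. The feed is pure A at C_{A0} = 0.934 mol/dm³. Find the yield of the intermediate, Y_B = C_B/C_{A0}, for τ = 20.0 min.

For first-order series with pure A initially, C_B(τ) = k₁C_{A0}/(k₂−k₁)·(e^(−k₁τ) − e^(−k₂τ)).
e^(−k₁τ) = e^(−0.0597×20.0) = e^(−1.194) = 0.3030; e^(−k₂τ) = e^(−2.120) = 0.1200.
C_B = 0.0597×0.934/(0.106−0.0597) × (0.3030−0.1200) = 1.204×0.1830 = 0.2204 mol/dm³.
Y_B = C_B/C_{A0} = 0.2204/0.934 = 0.236.

0.236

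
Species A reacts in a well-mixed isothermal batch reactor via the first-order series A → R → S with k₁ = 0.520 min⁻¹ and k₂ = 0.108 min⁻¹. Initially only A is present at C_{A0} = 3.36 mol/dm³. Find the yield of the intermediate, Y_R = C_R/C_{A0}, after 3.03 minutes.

0.649

The intermediate concentration in a first-order A→B→C sequence is C_R = k₁C_{A0}(e^(−k₁t) − e^(−k₂t))/(k₂−k₁).
e^(−k₁t) = e^(−0.520×3.03) = e^(−1.576) = 0.2069; e^(−k₂t) = e^(−0.3272) = 0.7209.
C_R = 0.520×3.36/(0.108−0.520) × (0.2069−0.7209) = (-4.241)×(-0.5140) = 2.180 mol/dm³.
Y_R = C_R/C_{A0} = 2.180/3.36 = 0.649.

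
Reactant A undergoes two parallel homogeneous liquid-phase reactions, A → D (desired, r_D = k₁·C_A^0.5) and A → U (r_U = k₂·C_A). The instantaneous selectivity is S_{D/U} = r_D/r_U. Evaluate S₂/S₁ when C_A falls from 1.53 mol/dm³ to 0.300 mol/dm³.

S_{D/U} = (k₁/k₂)·C_A^-0.5, so S₂/S₁ = (C_{A,2}/C_{A,1})^-0.5.
= (0.300/1.53)^(-0.5) = (0.1961)^(-0.5) = 2.26.

2.26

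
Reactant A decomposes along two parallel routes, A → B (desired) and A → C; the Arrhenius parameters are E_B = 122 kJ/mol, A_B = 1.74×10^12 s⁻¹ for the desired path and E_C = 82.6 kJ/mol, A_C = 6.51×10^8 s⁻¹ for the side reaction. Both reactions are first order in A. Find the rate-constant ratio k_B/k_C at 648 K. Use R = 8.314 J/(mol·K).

k_B/k_C = (A_B/A_C)·exp[−(E_B−E_C)/(RT)] = (A_B/A_C)·exp[(E_C−E_B)/(RT)].
(E_C−E_B)/(RT) = (82.6−122)×10³/(8.314×648) = -39400/5387 = -7.313.
k_B/k_C = (1.74×10^12/6.51×10^8)·exp(-7.313) = 2673 × 6.666×10^-4 = 1.78.

1.78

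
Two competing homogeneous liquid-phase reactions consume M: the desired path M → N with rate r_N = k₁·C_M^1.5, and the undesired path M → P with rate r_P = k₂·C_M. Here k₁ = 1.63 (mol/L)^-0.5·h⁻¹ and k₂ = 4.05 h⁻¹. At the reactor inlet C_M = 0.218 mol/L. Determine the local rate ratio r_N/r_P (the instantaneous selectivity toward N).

S_{N/P} = r_N/r_P = (k₁·C_M^1.5)/(k₂·C_M) = (k₁/k₂)·C_M^0.5.
= (1.63×0.2180^1.5) / (4.05×0.2180) = 0.1659/0.8829 = 0.188.
Since the desired path is higher order in M, keeping C_M high (PFR or concentrated feed) favours N.

0.188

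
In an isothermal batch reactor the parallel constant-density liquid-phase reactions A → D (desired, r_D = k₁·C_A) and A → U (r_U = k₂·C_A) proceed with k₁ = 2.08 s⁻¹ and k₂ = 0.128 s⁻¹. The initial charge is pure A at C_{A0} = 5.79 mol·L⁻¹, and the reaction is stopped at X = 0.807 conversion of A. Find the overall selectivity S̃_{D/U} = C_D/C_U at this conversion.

16.2

C_A = C_{A0}(1−X) = 1.117 mol·L⁻¹.
Both paths are first order in A, so the instantaneous fraction to D is constant: dC_D/d(−C_A) = k₁/(k₁+k₂) = 0.9420.
C_D = 0.9420·(C_{A0}−C_A) = 0.9420×4.673 = 4.40 mol·L⁻¹.
C_U = (C_{A0}−C_A)−C_D = 0.2709 mol·L⁻¹; S̃_{D/U} = 4.402/0.2709 = 16.2.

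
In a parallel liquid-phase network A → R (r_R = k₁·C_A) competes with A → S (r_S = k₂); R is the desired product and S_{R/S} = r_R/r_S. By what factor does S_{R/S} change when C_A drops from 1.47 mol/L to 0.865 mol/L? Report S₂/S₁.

0.588

S_{R/S} = (k₁/k₂)·C_A, so S₂/S₁ = (C_{A,2}/C_{A,1}).
= 0.865/1.47 = 0.588.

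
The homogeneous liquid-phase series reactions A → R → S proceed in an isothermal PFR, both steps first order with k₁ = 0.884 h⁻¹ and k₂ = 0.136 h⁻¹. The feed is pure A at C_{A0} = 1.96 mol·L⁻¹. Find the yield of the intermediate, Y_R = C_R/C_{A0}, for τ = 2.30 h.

Solving the coupled first-order balances gives C_R(τ) = [k₁/(k₂−k₁)]·C_{A0}·(e^(−k₁τ) − e^(−k₂τ)).
e^(−k₁τ) = e^(−0.884×2.30) = e^(−2.033) = 0.1309; e^(−k₂τ) = e^(−0.3128) = 0.7314.
C_R = 0.884×1.96/(0.136−0.884) × (0.1309−0.7314) = (-2.316)×(-0.6005) = 1.391 mol·L⁻¹.
Y_R = C_R/C_{A0} = 1.391/1.96 = 0.710.

0.710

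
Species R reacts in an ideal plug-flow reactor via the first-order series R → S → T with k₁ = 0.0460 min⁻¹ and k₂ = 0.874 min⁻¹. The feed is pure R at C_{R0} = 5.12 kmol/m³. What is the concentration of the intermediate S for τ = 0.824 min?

Solving the coupled first-order balances gives C_S(τ) = [k₁/(k₂−k₁)]·C_{R0}·(e^(−k₁τ) − e^(−k₂τ)).
e^(−k₁τ) = e^(−0.0460×0.824) = e^(−0.03790) = 0.9628; e^(−k₂τ) = e^(−0.7202) = 0.4867.
C_S = 0.0460×5.12/(0.874−0.0460) × (0.9628−0.4867) = 0.2844×0.4761 = 0.1354 kmol/m³.

0.135 kmol/m³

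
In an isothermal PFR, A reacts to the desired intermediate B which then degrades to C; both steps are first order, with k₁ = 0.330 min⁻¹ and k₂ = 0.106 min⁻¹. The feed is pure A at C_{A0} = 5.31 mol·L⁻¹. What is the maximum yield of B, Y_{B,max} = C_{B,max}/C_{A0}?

0.584

At the optimum, C_{B,max}/C_{A0} = (k₁/k₂)^[k₂/(k₂−k₁)].
= (0.330/0.106)^(0.106/(0.106−0.330)) = (3.113)^(-0.4732) = 0.5843.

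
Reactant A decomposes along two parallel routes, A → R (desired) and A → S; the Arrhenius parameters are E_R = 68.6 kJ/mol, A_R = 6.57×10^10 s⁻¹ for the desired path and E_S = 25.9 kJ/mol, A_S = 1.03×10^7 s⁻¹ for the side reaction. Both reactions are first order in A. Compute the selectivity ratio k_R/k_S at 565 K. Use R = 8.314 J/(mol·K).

With equal orders, S_{R/S} = k_R/k_S = (A_R/A_S)·exp[(E_S−E_R)/(RT)].
(E_S−E_R)/(RT) = (25.9−68.6)×10³/(8.314×565) = -42700/4697 = -9.090.
k_R/k_S = (6.57×10^10/1.03×10^7)·exp(-9.090) = 6379 × 1.128×10^-4 = 0.719.
Since E_R > E_S, raising the temperature improves selectivity toward R.

0.719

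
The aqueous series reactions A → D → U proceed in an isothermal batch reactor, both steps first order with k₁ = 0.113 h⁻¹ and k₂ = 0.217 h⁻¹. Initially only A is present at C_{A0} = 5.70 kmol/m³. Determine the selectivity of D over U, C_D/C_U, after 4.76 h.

1.47

For first-order series with pure A initially, C_D(t) = k₁C_{A0}/(k₂−k₁)·(e^(−k₁t) − e^(−k₂t)).
e^(−k₁t) = e^(−0.113×4.76) = e^(−0.5379) = 0.5840; e^(−k₂t) = e^(−1.033) = 0.3560.
C_D = 0.113×5.70/(0.217−0.113) × (0.5840−0.3560) = 6.193×0.2280 = 1.412 kmol/m³.
C_A = C_{A0}e^(−k₁t) = 3.329 kmol/m³, so C_U = C_{A0}−C_A−C_D = 0.9591 kmol/m³; C_D/C_U = 1.47.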